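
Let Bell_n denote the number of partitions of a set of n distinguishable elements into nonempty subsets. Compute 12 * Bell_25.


Bell_25 can be computed from the Bell triangle or from Dobinski's identity Bell_n = (1/e) * sum_{k>=0} k^n / k!.
Computing Bell_25 = 4638590332229999353.
Then 12 * 4638590332229999353 = 55663083986759992236.

55663083986759992236


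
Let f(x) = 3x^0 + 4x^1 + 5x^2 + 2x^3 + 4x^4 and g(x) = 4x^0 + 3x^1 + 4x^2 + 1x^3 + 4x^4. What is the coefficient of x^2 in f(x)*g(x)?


Cauchy product at x^2:
3*4 + 4*3 + 5*4
= 44

44


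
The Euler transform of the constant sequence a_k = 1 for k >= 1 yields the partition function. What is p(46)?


The Euler transform converts the sequence a_k = 1 into the number of integer partitions.
Using the recurrence or dynamic programming:
p(46) = 105558

105558


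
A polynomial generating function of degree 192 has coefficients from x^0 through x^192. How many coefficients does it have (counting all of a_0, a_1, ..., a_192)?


A polynomial of degree 192 takes the form a_0 + a_1 x + ... + a_192 x^192.
The number of coefficients is 192 + 1 = 193.

193


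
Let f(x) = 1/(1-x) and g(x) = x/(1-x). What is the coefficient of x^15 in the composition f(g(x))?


First simplify the composition: f(g(x)) = 1/(1 - x/(1-x)) = (1-x)/((1-x) - x) = (1-x)/(1-2x).
Now extract the coefficient. Write (1-x)/(1-2x) = 1/(1-2x) - x/(1-2x).
The coefficient of x^n in 1/(1-2x) is 2^n, and in x/(1-2x) is 2^(n-1) (for n >= 1).
So the coefficient of x^15 is 2^15 - 2^14 = 32768 - 16384 = 16384.

16384


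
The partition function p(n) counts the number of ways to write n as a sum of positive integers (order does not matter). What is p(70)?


Using the generating function prod_{k>=1} 1/(1-x^k), we compute p(70).
By dynamic programming over parts 1 through 70:
p(70) = 4087968

4087968


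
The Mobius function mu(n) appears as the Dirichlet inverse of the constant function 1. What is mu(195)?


195 = 3 * 5 * 13 (all distinct primes).
mu(195) = (-1)^3 = -1

-1


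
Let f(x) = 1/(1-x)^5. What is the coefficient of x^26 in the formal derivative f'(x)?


Differentiate: d/dx [ 1/(1-x)^r ] = r / (1-x)^(r+1).
Here r = 5, so f'(x) = 5 / (1-x)^6.
The expansion of 1/(1-x)^(r+1) has coefficient of x^n equal to C(n+r, r).
So the coefficient of x^26 in f'(x) is
5 * C(31, 5) = 5 * 169911 = 849555

849555


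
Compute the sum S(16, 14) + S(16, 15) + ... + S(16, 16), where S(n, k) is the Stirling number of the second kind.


By definition, S(n, k) counts partitions of an n-set into exactly k nonempty blocks.
Computing row n = 16 for k = 14..16:
S(16, k): 6020, 120, 1
Sum = 6141.

6141


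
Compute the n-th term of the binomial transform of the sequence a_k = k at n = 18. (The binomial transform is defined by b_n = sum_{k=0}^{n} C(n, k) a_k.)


With a_k = k, b_n = sum_{k=0}^{n} C(n, k) k. Using k * C(n, k) = n * C(n-1, k-1) gives b_n = n * sum_{k>=1} C(n-1, k-1) = n * 2^(n-1).
For n = 18: 18 * 2^17 = 18 * 131072 = 2359296.

2359296


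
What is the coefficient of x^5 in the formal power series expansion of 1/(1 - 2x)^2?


The general identity 1/(1 - c x)^r = sum_{k>=0} c^k C(k + r - 1, r - 1) x^k follows by substituting y = c x into 1/(1 - y)^r = sum_{k>=0} C(k + r - 1, r - 1) y^k.
For c = 2, r = 2, k = 5:
2^5 * C(6, 1) = 32 * 6 = 192.

192


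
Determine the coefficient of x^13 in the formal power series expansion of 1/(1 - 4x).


The geometric series identity gives 1/(1 - c x) = sum_{k>=0} c^k x^k, so the coefficient of x^k is c^k.
Here c = 4 and k = 13.
Computing: 4^13 = 67108864

67108864


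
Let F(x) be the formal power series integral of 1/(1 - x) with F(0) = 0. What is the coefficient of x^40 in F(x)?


1/(1 - x) = sum_{k>=0} x^k. Integrating termwise and using F(0) = 0 gives
F(x) = sum_{k>=0} x^(k+1) / (k+1) = sum_{m>=1} x^m / m = -ln(1 - x).
So the coefficient of x^40 is 1/40 = 1/40.

1/40


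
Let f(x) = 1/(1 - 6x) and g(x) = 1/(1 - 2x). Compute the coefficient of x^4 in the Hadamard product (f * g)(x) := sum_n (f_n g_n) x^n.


f has coefficients f_k = 6^k and g has coefficients g_k = 2^k, so the Hadamard product has coefficient (f*g)_k = 6^k * 2^k = 12^k.
For k = 4: 12^4 = 20736.

20736


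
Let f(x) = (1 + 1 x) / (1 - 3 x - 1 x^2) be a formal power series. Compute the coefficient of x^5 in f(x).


Write f(x) = sum_{k>=0} a_k x^k. Multiplying both sides by 1 - 3 x - 1 x^2 gives
(1 - 3 x - 1 x^2) sum_{k>=0} a_k x^k = 1 + 1 x.
Matching coefficients:
 x^0: a_0 = 1
 x^1: a_1 - 3 a_0 = 1  =>  a_1 = 3*1 + 1 = 4
 x^k (k >= 2): a_k = 3 a_{k-1} + 1 a_{k-2}.
Iterating: a_2 = 13, a_3 = 43, a_4 = 142, a_5 = 469.
So the coefficient of x^5 is 469.

469


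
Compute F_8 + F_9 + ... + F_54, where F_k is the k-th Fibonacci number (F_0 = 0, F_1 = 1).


Use the identity sum_{k=0}^{N} F_k = F_{N+2} - 1 (which follows from F_{k+2} - F_{k+1} = F_k). Then
sum_{k=8}^{54} F_k = (F_{56} - 1) - (F_{9} - 1) = F_{56} - F_{9}.
Computing: F_{56} = 225851433717, F_{9} = 34, so
Sum = 225851433717 - 34 = 225851433683.

225851433683


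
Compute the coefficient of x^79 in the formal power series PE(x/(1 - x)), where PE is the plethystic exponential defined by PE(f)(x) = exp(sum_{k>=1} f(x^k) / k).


For f(x) = x/(1 - x) we have
sum_{k>=1} f(x^k) / k = sum_{k>=1} (1/k) * x^k / (1 - x^k) = sum_{k, m >= 1} x^(k m) / k,
which after exponentiating simplifies to
PE(x/(1 - x)) = prod_{k>=1} 1 / (1 - x^k).
This is the generating function for the partition function p(n), so the coefficient of x^79 is p(79).
Computing p(79) by dynamic programming over parts 1, 2, ..., 79: p(79) = 13848650.

13848650


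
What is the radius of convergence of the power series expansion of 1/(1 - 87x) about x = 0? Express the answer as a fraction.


Expanding 1/(1 - 87x) = sum_{k>=0} 87^k x^k, the series converges when |87x| < 1, i.e., |x| < 1/87.
So the radius of convergence is 1/87 = 1/87.

1/87


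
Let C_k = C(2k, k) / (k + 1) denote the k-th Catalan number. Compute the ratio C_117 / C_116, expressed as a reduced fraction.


Using C_k = (2k)! / (k! (k+1)!), the ratio C_{k+1}/C_k simplifies to
C_{k+1}/C_k = [(2k+2)! / ((k+1)! (k+2)!)] * [k! (k+1)! / (2k)!]
 = (2k+2)(2k+1) / ((k+1)(k+2)) = 2(2k+1) / (k+2).
For k = 116: 2(2*116 + 1) / (116 + 2) = 466/118 = 233/59.

233/59


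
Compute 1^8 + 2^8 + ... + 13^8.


This power sum has a closed form given by Faulhaber's formula
sum_{k=1}^{m} k^p = (1 / (p + 1)) * sum_{j=0}^{p} C(p + 1, j) B_j m^(p + 1 - j),
but for small m direct computation is fastest:
1 + 256 + 6561 + 65536 + 390625 + 1679616 + 5764801 + 16777216 + 43046721 + 100000000 + 214358881 + 429981696 + 815730721 = 1627802631.

1627802631


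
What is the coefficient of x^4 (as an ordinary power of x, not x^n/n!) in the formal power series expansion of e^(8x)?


The exponential series is e^y = sum_{k>=0} y^k / k!. Substituting y = 8x gives
e^(8x) = sum_{k>=0} 8^k x^k / k!.
So the coefficient of x^n is a^n/n! with a = 8, n = 4:
8^4 / 4! = 4096/24 = 512/3

512/3


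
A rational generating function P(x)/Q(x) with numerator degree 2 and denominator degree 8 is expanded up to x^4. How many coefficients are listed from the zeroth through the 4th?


Expanding up to x^4 gives the coefficients for x^0, x^1, ..., x^4.
That is 4 + 1 = 5 coefficients in total.

5


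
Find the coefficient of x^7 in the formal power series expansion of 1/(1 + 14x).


Write 1/(1 + c x) = 1/(1 - (-c) x) and apply the geometric-series identity
1/(1 - y) = sum_{k>=0} y^k to get 1/(1 + c x) = sum_{k>=0} (-c)^k x^k.
So the coefficient of x^k is (-c)^k = (-1)^k * c^k.
Here c = 14 and k = 7:
(-14)^7 = -1 * 105413504 = -105413504

-105413504


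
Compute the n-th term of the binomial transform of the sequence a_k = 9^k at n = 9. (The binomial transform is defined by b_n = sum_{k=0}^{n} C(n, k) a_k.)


With a_k = 9^k, b_n = sum_{k=0}^{n} C(n, k) 9^k = (1 + 9)^n by the binomial theorem.
For n = 9: (1 + 9)^9 = 10^9 = 1000000000.

1000000000


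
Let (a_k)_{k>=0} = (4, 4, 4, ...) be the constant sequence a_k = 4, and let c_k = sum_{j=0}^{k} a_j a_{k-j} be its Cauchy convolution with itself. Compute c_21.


Since a_j = 4 for all j >= 0, the convolution sum becomes
c_k = sum_{j=0}^{k} 4 * 4 = 16 * (k + 1).
Equivalently, the generating function of (a_k) is 4/(1 - x) and its square is 16/(1 - x)^2 = sum_{k>=0} 16(k + 1) x^k.
For k = 21: 16 * 22 = 352.

352


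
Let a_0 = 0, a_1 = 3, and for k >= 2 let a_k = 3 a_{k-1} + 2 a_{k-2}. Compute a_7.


Iterating the recurrence forward:
a_0 = 0
a_1 = 3
a_2 = 3*3 + 2*0 = 9
a_3 = 3*9 + 2*3 = 33
a_4 = 3*33 + 2*9 = 117
a_5 = 3*117 + 2*33 = 417
a_6 = 3*417 + 2*117 = 1485
a_7 = 3*1485 + 2*417 = 5289
So a_7 = 5289.

5289


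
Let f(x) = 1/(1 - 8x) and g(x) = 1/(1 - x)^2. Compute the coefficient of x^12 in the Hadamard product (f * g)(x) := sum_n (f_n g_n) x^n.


f has coefficients f_k = 8^k. For g = 1/(1 - x)^2 the coefficient is g_k = C(k + 1, 1) = k + 1. The Hadamard coefficient is (f * g)_k = 8^k * (k + 1).
For k = 12: 8^12 * 13 = 68719476736 * 13 = 893353197568.

893353197568


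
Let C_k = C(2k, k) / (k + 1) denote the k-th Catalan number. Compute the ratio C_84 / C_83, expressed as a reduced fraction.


Using C_k = (2k)! / (k! (k+1)!), the ratio C_{k+1}/C_k simplifies to
C_{k+1}/C_k = [(2k+2)! / ((k+1)! (k+2)!)] * [k! (k+1)! / (2k)!]
 = (2k+2)(2k+1) / ((k+1)(k+2)) = 2(2k+1) / (k+2).
For k = 83: 2(2*83 + 1) / (83 + 2) = 334/85 = 334/85.

334/85


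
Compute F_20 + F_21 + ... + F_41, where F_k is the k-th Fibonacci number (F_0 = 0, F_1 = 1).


Use the identity sum_{k=0}^{N} F_k = F_{N+2} - 1 (which follows from F_{k+2} - F_{k+1} = F_k). Then
sum_{k=20}^{41} F_k = (F_{43} - 1) - (F_{21} - 1) = F_{43} - F_{21}.
Computing: F_{43} = 433494437, F_{21} = 10946, so
Sum = 433494437 - 10946 = 433483491.

433483491


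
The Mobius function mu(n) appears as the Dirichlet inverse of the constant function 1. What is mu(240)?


240 has a squared prime factor, so mu(240) = 0.
Factorization reveals a repeated prime.

0


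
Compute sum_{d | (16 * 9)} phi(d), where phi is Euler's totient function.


First, 16 * 9 = 144. One classical identity is sum_{d | n} phi(d) = n (each k in [1, n] has a unique gcd with n, and among the k's with gcd(k, n) = n/d there are phi(d) of them). So the sum equals 144. We also verify directly:
Divisors of 144: 1, 2, 3, 4, 6, 8, 9, 12, 16, 18, 24, 36, 48, 72, 144.
phi values: 1, 1, 2, 2, 2, 4, 6, 4, 8, 6, 8, 12, 16, 24, 48.
Sum = 144.

144


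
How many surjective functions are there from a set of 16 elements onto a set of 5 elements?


By inclusion-exclusion on which target elements are missed, the number of surjections from an n-set onto a k-set is
surj(n, k) = sum_{j=0}^{k} (-1)^j C(k, j) (k - j)^n.
Equivalently surj(n, k) = k! * S(n, k), where S(n, k) is the Stirling number of the second kind.
For n = 16, k = 5:
S(16, 5) = 1096190550, so
surj = 5! * 1096190550 = 120 * 1096190550 = 131542866000.

131542866000


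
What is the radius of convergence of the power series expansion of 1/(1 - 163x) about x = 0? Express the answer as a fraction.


Expanding 1/(1 - 163x) = sum_{k>=0} 163^k x^k, the series converges when |163x| < 1, i.e., |x| < 1/163.
So the radius of convergence is 1/163 = 1/163.

1/163


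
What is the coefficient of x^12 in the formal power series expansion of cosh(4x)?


The Maclaurin series is cosh(t) = sum_{m>=0} t^(2m) / (2m)!, so substituting t = 4x, only even powers of x are nonzero, with coefficient of x^(2m) equal to 4^(2m) / (2m)!.
For x^12 the coefficient is 4^12/12! = 16777216/479001600 = 16384/467775.

16384/467775


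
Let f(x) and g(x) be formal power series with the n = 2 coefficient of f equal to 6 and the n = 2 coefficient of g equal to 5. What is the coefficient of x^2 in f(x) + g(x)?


Addition of formal power series is termwise.
The coefficient of x^2 in f + g = 6 + 5
= 11

11


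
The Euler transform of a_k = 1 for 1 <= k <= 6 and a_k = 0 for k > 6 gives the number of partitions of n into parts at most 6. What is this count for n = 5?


Partitions of 5 into parts at most 6:
Using generating function (1-x)^(-1)(1-x^2)^(-1)...(1-x^6)^(-1),
the coefficient of x^5 = 7

7


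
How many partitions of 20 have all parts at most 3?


Using the generating function (1-x)^(-1)(1-x^2)^(-1)(1-x^3)^(-1),
the coefficient of x^20 counts these restricted partitions.
Result = 44

44


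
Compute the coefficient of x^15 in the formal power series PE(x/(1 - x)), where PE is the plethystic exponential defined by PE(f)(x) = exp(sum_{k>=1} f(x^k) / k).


For f(x) = x/(1 - x) we have
sum_{k>=1} f(x^k) / k = sum_{k>=1} (1/k) * x^k / (1 - x^k) = sum_{k, m >= 1} x^(k m) / k,
which after exponentiating simplifies to
PE(x/(1 - x)) = prod_{k>=1} 1 / (1 - x^k).
This is the generating function for the partition function p(n), so the coefficient of x^15 is p(15).
Computing p(15) by dynamic programming over parts 1, 2, ..., 15: p(15) = 176.

176


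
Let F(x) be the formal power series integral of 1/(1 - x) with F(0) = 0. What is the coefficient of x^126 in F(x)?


1/(1 - x) = sum_{k>=0} x^k. Integrating termwise and using F(0) = 0 gives
F(x) = sum_{k>=0} x^(k+1) / (k+1) = sum_{m>=1} x^m / m = -ln(1 - x).
So the coefficient of x^126 is 1/126 = 1/126.

1/126


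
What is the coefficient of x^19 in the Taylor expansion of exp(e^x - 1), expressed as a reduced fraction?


exp(e^x - 1) = sum_{k>=0} Bell_k x^k / k!, where Bell_k is the k-th Bell number.
So the coefficient of x^19 is Bell_19 / 19!.
Computing: Bell_19 = 5832742205057 and 19! = 121645100408832000, giving
5832742205057/121645100408832000 = 5832742205057/121645100408832000.

5832742205057/121645100408832000


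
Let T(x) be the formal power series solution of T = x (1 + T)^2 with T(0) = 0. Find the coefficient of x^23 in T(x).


Apply the Lagrange inversion formula: if T = x * phi(T) with phi(t) = (1 + t)^2, then [x^n] T = (1/n) [t^(n-1)] phi(t)^n = (1/n) [t^(n-1)] (1 + t)^(2n) = (1/n) C(2n, n-1).
Using the identity C(2n, n-1) = C(2n, n) * n / (n+1), the unscaled factor equals C(2n, n) / (n+1) = C_n, the n-th Catalan number.
For n = 23: C_23 = C(46, 23) / 24 = 8233430727600/24 = 343059613650 = 343059613650.

343059613650


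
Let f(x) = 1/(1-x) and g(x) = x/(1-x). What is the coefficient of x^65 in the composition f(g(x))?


First simplify the composition: f(g(x)) = 1/(1 - x/(1-x)) = (1-x)/((1-x) - x) = (1-x)/(1-2x).
Now extract the coefficient. Write (1-x)/(1-2x) = 1/(1-2x) - x/(1-2x).
The coefficient of x^n in 1/(1-2x) is 2^n, and in x/(1-2x) is 2^(n-1) (for n >= 1).
So the coefficient of x^65 is 2^65 - 2^64 = 36893488147419103232 - 18446744073709551616 = 18446744073709551616.

18446744073709551616


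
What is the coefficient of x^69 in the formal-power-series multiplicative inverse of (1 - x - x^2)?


Let the inverse be f(x) = sum_{k>=0} a_k x^k. From f(x) * (1 - x - x^2) = 1 and matching coefficients:
 x^0: a_0 = 1.
 x^1: a_1 - a_0 = 0, so a_1 = 1.
 x^k (k >= 2): a_k - a_{k-1} - a_{k-2} = 0, i.e. a_k = a_{k-1} + a_{k-2}.
This is the Fibonacci-type recurrence shifted so that a_0 = a_1 = 1.
Iterating: a_0=1, a_1=1, a_2=2, a_3=3, a_4=5, a_5=8, a_6=13, a_7=21, a_8=34, a_9=55, ...
a_69 = 190392490709135.

190392490709135


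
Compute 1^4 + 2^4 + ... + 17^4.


This power sum has a closed form given by Faulhaber's formula
sum_{k=1}^{m} k^p = (1 / (p + 1)) * sum_{j=0}^{p} C(p + 1, j) B_j m^(p + 1 - j),
but for small m direct computation is fastest:
1 + 16 + 81 + 256 + 625 + 1296 + 2401 + 4096 + 6561 + 10000 + 14641 + 20736 + 28561 + 38416 + 50625 + 65536 + 83521 = 327369.

327369


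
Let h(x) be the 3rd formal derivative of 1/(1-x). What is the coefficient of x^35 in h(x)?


Differentiating 3 times: d^3/dx^3 [1/(1-x)] = 3!/(1-x)^4.
The expansion 1/(1-x)^4 = sum_{k>=0} C(k+3, 3) x^k, so the coefficient of x^n in 3!/(1-x)^4 is 3! * C(n+3, 3).
For n = 35: 6 * C(38, 3) = 6 * 8436 = 50616

50616


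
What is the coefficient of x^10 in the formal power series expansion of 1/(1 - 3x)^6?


The general identity 1/(1 - c x)^r = sum_{k>=0} c^k C(k + r - 1, r - 1) x^k follows by substituting y = c x into 1/(1 - y)^r = sum_{k>=0} C(k + r - 1, r - 1) y^k.
For c = 3, r = 6, k = 10:
3^10 * C(15, 5) = 59049 * 3003 = 177324147.

177324147


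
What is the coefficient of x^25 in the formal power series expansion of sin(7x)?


The Maclaurin series is sin(t) = sum_{k>=0} (-1)^k t^(2k+1) / (2k+1)!, so substituting t = 7x, only odd powers of x are nonzero, with coefficient of x^(2k+1) equal to (-1)^k 7^(2k+1) / (2k+1)!.
Write 25 = 2*12 + 1, giving the coefficient (-1)^12 * 7^25 / 25! = 1341068619663964900807/15511210043330985984000000 = 3909821048582988049/45222186715250688000000.

3909821048582988049/45222186715250688000000


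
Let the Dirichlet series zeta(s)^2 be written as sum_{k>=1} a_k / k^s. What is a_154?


The Dirichlet convolution of the constant function 1 with itself gives (1 * 1)(k) = sum_{d | k} 1 = d(k), the number of positive divisors of k.
Since zeta(s) = sum_{k>=1} 1/k^s, we have zeta(s)^2 = sum_{k>=1} d(k)/k^s, so a_k = d(k).
For k = 154: the divisors are 1, 2, 7, 11, 14, 22, 77, 154.
Count = 8.

8


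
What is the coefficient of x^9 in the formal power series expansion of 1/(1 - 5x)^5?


The general identity 1/(1 - c x)^r = sum_{k>=0} c^k C(k + r - 1, r - 1) x^k follows by substituting y = c x into 1/(1 - y)^r = sum_{k>=0} C(k + r - 1, r - 1) y^k.
For c = 5, r = 5, k = 9:
5^9 * C(13, 4) = 1953125 * 715 = 1396484375.

1396484375


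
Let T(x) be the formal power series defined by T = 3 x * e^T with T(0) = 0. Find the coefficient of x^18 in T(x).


Apply the Lagrange inversion formula: if T = 3 x * phi(T) with phi(t) = e^t, then
[x^n] T = 3^n * (1/n) [t^(n-1)] phi(t)^n = 3^n * (1/n) [t^(n-1)] e^(n t) = 3^n * (1/n) * n^(n-1) / (n-1)! = 3^n * n^(n-1) / n!.
When c = 1 this is the Cayley count of rooted labeled trees on n vertices, divided by n!.
For n = 18: 3^18 * 18^17 / 18! = 387420489 * 2185911559738696531968/6402373705728000 = 1969541804367222465762/14889875.

1969541804367222465762/14889875


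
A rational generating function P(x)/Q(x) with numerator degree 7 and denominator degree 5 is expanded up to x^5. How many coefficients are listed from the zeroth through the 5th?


Expanding up to x^5 gives the coefficients for x^0, x^1, ..., x^5.
That is 5 + 1 = 6 coefficients in total.

6


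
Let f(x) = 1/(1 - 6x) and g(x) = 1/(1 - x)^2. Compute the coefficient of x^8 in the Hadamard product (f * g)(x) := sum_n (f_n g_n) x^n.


f has coefficients f_k = 6^k. For g = 1/(1 - x)^2 the coefficient is g_k = C(k + 1, 1) = k + 1. The Hadamard coefficient is (f * g)_k = 6^k * (k + 1).
For k = 8: 6^8 * 9 = 1679616 * 9 = 15116544.

15116544


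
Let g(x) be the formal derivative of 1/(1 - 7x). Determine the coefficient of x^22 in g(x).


Differentiate termwise: d/dx sum_{k>=0} 7^k x^k = sum_{k>=1} k 7^k x^(k-1) = sum_{j>=0} (j+1) 7^(j+1) x^j.
Equivalently, d/dx [1/(1 - 7x)] = 7/(1 - 7x)^2.
For j = 22: 23 * 7^23 = 23 * 27368747340080916343 = 629481188821861075889.

629481188821861075889


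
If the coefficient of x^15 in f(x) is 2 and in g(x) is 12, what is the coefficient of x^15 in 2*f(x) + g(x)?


Scalar multiplication scales coefficients: 2 * 2 = 4.
Then add the g coefficient: 4 + 12
= 16

16


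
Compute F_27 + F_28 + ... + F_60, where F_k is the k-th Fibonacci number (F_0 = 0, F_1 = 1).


Use the identity sum_{k=0}^{N} F_k = F_{N+2} - 1 (which follows from F_{k+2} - F_{k+1} = F_k). Then
sum_{k=27}^{60} F_k = (F_{62} - 1) - (F_{28} - 1) = F_{62} - F_{28}.
Computing: F_{62} = 4052739537881, F_{28} = 317811, so
Sum = 4052739537881 - 317811 = 4052739220070.

4052739220070


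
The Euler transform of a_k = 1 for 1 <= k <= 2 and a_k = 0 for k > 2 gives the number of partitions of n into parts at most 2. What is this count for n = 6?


Partitions of 6 into parts at most 2:
Using generating function (1-x)^(-1)(1-x^2)^(-1),
the coefficient of x^6 = 4

4


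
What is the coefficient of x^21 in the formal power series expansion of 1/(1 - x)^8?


The negative binomial / multiset identity is
1/(1 - x)^r = sum_{k>=0} C(k + r - 1, r - 1) x^k.
Here r = 8 and k = 21, so the coefficient is
C(21 + 7, 7) = C(28, 7)
= 1184040

1184040


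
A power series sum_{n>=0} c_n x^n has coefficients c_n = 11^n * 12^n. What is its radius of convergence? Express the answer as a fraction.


By the root test (Cauchy-Hadamard), the radius is R = 1 / limsup_n |c_n|^(1/n).
Here |c_n|^(1/n) = (11^n * 12^n)^(1/n) = 11 * 12 = 132 for all n.
So R = 1/132 = 1/132.

1/132


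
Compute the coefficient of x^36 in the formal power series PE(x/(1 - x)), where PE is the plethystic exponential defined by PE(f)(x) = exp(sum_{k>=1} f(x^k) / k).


For f(x) = x/(1 - x) we have
sum_{k>=1} f(x^k) / k = sum_{k>=1} (1/k) * x^k / (1 - x^k) = sum_{k, m >= 1} x^(k m) / k,
which after exponentiating simplifies to
PE(x/(1 - x)) = prod_{k>=1} 1 / (1 - x^k).
This is the generating function for the partition function p(n), so the coefficient of x^36 is p(36).
Computing p(36) by dynamic programming over parts 1, 2, ..., 36: p(36) = 17977.

17977


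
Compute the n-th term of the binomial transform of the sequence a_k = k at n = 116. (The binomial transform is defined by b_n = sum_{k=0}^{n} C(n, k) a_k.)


With a_k = k, b_n = sum_{k=0}^{n} C(n, k) k. Using k * C(n, k) = n * C(n-1, k-1) gives b_n = n * sum_{k>=1} C(n-1, k-1) = n * 2^(n-1).
For n = 116: 116 * 2^115 = 116 * 41538374868278621028243970633760768 = 4818451484720320039276300593516249088.

4818451484720320039276300593516249088


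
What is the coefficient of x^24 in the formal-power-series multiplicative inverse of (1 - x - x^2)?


Let the inverse be f(x) = sum_{k>=0} a_k x^k. From f(x) * (1 - x - x^2) = 1 and matching coefficients:
 x^0: a_0 = 1.
 x^1: a_1 - a_0 = 0, so a_1 = 1.
 x^k (k >= 2): a_k - a_{k-1} - a_{k-2} = 0, i.e. a_k = a_{k-1} + a_{k-2}.
This is the Fibonacci-type recurrence shifted so that a_0 = a_1 = 1.
Iterating: a_0=1, a_1=1, a_2=2, a_3=3, a_4=5, a_5=8, a_6=13, a_7=21, a_8=34, a_9=55, ...
a_24 = 75025.

75025


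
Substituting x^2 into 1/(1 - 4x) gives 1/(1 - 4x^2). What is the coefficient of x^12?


The coefficient of x^(2m) in 1/(1 - 4x^2) is 4^m.
With n = 12 = 2*6, the coefficient is 4^6 = 4096.

4096


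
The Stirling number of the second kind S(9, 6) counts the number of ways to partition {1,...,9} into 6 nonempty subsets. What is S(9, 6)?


Using the explicit formula S(n,k) = (1/k!) sum_{j=0}^{k} (-1)^(k-j) C(k,j) j^n:
S(9, 6) = 2646
Equivalently, S(n,k) is n! times the coefficient of x^n in the EGF (e^x - 1)^k / k!.

2646


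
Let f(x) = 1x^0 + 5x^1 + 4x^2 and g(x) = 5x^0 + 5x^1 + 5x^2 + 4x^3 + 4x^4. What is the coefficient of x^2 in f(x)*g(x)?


Cauchy product at x^2:
1*5 + 5*5 + 4*5
= 50

50


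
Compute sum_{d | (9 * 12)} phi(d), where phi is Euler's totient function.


First, 9 * 12 = 108. One classical identity is sum_{d | n} phi(d) = n (each k in [1, n] has a unique gcd with n, and among the k's with gcd(k, n) = n/d there are phi(d) of them). So the sum equals 108. We also verify directly:
Divisors of 108: 1, 2, 3, 4, 6, 9, 12, 18, 27, 36, 54, 108.
phi values: 1, 1, 2, 2, 2, 6, 4, 6, 18, 12, 18, 36.
Sum = 108.

108


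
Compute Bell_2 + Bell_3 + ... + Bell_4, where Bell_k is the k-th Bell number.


Recall Bell_k counts set partitions of a k-set (with Bell_0 = 1 by convention).
Bell_2 through Bell_4: 2, 5, 15
Sum = 2 + 5 + 15 = 22.

22


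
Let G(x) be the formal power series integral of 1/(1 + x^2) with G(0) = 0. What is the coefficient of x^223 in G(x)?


1/(1 + x^2) = sum_{j>=0} (-1)^j x^(2j). Integrating termwise with G(0) = 0:
G(x) = sum_{j>=0} (-1)^j x^(2j+1) / (2j+1) = arctan(x).
Only odd powers are nonzero. For x^223 write 223 = 2*111 + 1, giving
(-1)^111 / 223 = -1/223 = -1/223.

-1/223


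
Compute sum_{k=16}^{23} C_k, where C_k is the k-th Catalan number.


C_16 through C_23: 35357670, 129644790, 477638700, 1767263190, 6564120420, 24466267020, 91482563640, 343059613650
Sum = 35357670 + 129644790 + 477638700 + 1767263190 + 6564120420 + 24466267020 + 91482563640 + 343059613650
= 467982469080

467982469080


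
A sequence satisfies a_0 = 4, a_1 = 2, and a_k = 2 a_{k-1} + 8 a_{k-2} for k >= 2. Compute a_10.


The characteristic equation is t^2 - 2 t - 8 = 0, with roots r_1 = 4 and r_2 = -2 (so c_1 = r_1 + r_2, c_2 = -r_1 r_2 as required).
One can use the closed form a_n = A r_1^n + B r_2^n, but direct iteration is more reliable:
a_0 = 4, a_1 = 2, a_2 = 36, a_3 = 88, a_4 = 464, a_5 = 1632, a_6 = 6976, a_7 = 27008, a_8 = 109824, a_9 = 435712, a_10 = 1750016.
So a_10 = 1750016.

1750016


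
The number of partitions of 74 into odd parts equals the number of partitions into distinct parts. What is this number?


Computing partitions of 74 into odd parts (1, 3, 5, ...):
Using the generating function prod_{k>=0} 1/(1-x^(2k+1)),
the count is 44046

44046


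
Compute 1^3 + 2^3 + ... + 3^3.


This power sum has a closed form given by Faulhaber's formula
sum_{k=1}^{m} k^p = (1 / (p + 1)) * sum_{j=0}^{p} C(p + 1, j) B_j m^(p + 1 - j),
but for small m direct computation is fastest:
1 + 8 + 27 = 36.

36


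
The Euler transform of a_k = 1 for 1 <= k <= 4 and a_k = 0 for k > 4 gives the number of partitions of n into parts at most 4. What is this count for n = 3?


Partitions of 3 into parts at most 4:
Using generating function (1-x)^(-1)(1-x^2)^(-1)...(1-x^4)^(-1),
the coefficient of x^3 = 3

3


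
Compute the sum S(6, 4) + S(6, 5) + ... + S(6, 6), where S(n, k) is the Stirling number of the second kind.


By definition, S(n, k) counts partitions of an n-set into exactly k nonempty blocks.
Computing row n = 6 for k = 4..6:
S(6, k): 65, 15, 1
Sum = 81.

81


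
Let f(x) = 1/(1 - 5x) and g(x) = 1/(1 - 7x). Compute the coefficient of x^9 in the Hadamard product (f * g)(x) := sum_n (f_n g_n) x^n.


f has coefficients f_k = 5^k and g has coefficients g_k = 7^k, so the Hadamard product has coefficient (f*g)_k = 5^k * 7^k = 35^k.
For k = 9: 35^9 = 78815638671875.

78815638671875


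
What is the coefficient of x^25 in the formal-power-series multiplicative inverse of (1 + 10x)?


The inverse is 1/(1 + 10x). Apply the geometric identity 1/(1 - y) = sum_{k>=0} y^k with y = -10x:
1/(1 + 10x) = sum_{k>=0} (-10)^k x^k.
So the coefficient of x^25 is (-10)^25 = -10000000000000000000000000.

-10000000000000000000000000


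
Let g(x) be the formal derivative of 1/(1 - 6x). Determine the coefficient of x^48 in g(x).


Differentiate termwise: d/dx sum_{k>=0} 6^k x^k = sum_{k>=1} k 6^k x^(k-1) = sum_{j>=0} (j+1) 6^(j+1) x^j.
Equivalently, d/dx [1/(1 - 6x)] = 6/(1 - 6x)^2.
For j = 48: 49 * 6^49 = 49 * 134713546244127343440523266742756048896 = 6600963765962239828585640070395046395904.

6600963765962239828585640070395046395904


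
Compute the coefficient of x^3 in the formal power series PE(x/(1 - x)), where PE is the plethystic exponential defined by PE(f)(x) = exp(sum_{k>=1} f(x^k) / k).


For f(x) = x/(1 - x) we have
sum_{k>=1} f(x^k) / k = sum_{k>=1} (1/k) * x^k / (1 - x^k) = sum_{k, m >= 1} x^(k m) / k,
which after exponentiating simplifies to
PE(x/(1 - x)) = prod_{k>=1} 1 / (1 - x^k).
This is the generating function for the partition function p(n), so the coefficient of x^3 is p(3).
Computing p(3) by dynamic programming over parts 1, 2, ..., 3: p(3) = 3.

3


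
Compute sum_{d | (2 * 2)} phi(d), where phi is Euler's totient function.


First, 2 * 2 = 4. One classical identity is sum_{d | n} phi(d) = n (each k in [1, n] has a unique gcd with n, and among the k's with gcd(k, n) = n/d there are phi(d) of them). So the sum equals 4. We also verify directly:
Divisors of 4: 1, 2, 4.
phi values: 1, 1, 2.
Sum = 4.

4


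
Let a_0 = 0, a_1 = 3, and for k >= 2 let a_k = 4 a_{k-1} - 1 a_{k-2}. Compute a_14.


Iterating the recurrence forward:
a_0 = 0
a_1 = 3
a_2 = 4*3 - 1*0 = 12
a_3 = 4*12 - 1*3 = 45
a_4 = 4*45 - 1*12 = 168
a_5 = 4*168 - 1*45 = 627
a_6 = 4*627 - 1*168 = 2340
a_7 = 4*2340 - 1*627 = 8733
a_8 = 4*8733 - 1*2340 = 32592
a_9 = 4*32592 - 1*8733 = 121635
a_10 = 4*121635 - 1*32592 = 453948
a_11 = 4*453948 - 1*121635 = 1694157
a_12 = 4*1694157 - 1*453948 = 6322680
a_13 = 4*6322680 - 1*1694157 = 23596563
a_14 = 4*23596563 - 1*6322680 = 88063572
So a_14 = 88063572.

88063572


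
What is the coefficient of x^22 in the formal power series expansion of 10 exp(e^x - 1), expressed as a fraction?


exp(e^x - 1) is the exponential generating function for the Bell numbers Bell_k: exp(e^x - 1) = sum_{k>=0} Bell_k x^k / k!.
So the coefficient of x^22 in 10 exp(e^x - 1) is 10 Bell_22 / 22!.
Computing: Bell_22 = 4506715738447323 and 22! = 1124000727777607680000, giving
10 * 4506715738447323/1124000727777607680000 = 88366975263673/2203922995642368000.

88366975263673/2203922995642368000


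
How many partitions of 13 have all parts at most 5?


Using the generating function (1-x)^(-1)(1-x^2)^(-1)...(1-x^5)^(-1),
the coefficient of x^13 counts these restricted partitions.
Result = 57

57


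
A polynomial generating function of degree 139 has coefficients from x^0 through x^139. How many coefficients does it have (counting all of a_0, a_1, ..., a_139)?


A polynomial of degree 139 takes the form a_0 + a_1 x + ... + a_139 x^139.
The number of coefficients is 139 + 1 = 140.

140


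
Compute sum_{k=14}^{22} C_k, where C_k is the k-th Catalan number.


C_14 through C_22: 2674440, 9694845, 35357670, 129644790, 477638700, 1767263190, 6564120420, 24466267020, 91482563640
Sum = 2674440 + 9694845 + 35357670 + 129644790 + 477638700 + 1767263190 + 6564120420 + 24466267020 + 91482563640
= 124935224715

124935224715


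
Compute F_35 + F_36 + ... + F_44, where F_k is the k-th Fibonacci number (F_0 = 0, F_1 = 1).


Use the identity sum_{k=0}^{N} F_k = F_{N+2} - 1 (which follows from F_{k+2} - F_{k+1} = F_k). Then
sum_{k=35}^{44} F_k = (F_{46} - 1) - (F_{36} - 1) = F_{46} - F_{36}.
Computing: F_{46} = 1836311903, F_{36} = 14930352, so
Sum = 1836311903 - 14930352 = 1821381551.

1821381551


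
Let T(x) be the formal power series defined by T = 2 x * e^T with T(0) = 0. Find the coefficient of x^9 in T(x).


Apply the Lagrange inversion formula: if T = 2 x * phi(T) with phi(t) = e^t, then
[x^n] T = 2^n * (1/n) [t^(n-1)] phi(t)^n = 2^n * (1/n) [t^(n-1)] e^(n t) = 2^n * (1/n) * n^(n-1) / (n-1)! = 2^n * n^(n-1) / n!.
When c = 1 this is the Cayley count of rooted labeled trees on n vertices, divided by n!.
For n = 9: 2^9 * 9^8 / 9! = 512 * 43046721/362880 = 2125764/35.

2125764/35


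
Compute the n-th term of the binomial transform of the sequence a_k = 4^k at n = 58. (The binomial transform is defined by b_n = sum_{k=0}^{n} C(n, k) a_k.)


With a_k = 4^k, b_n = sum_{k=0}^{n} C(n, k) 4^k = (1 + 4)^n by the binomial theorem.
For n = 58: (1 + 4)^58 = 5^58 = 34694469519536141888238489627838134765625.

34694469519536141888238489627838134765625


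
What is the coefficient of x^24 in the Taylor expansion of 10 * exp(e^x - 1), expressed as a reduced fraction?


exp(e^x - 1) = sum_{k>=0} Bell_k x^k / k!, where Bell_k is the k-th Bell number.
So the coefficient of x^24 is 10 * Bell_24 / 24!.
Computing: Bell_24 = 445958869294805289 and 24! = 620448401733239439360000, giving
10 * 445958869294805289/620448401733239439360000 = 148652956431601763/20681613391107981312000.

148652956431601763/20681613391107981312000


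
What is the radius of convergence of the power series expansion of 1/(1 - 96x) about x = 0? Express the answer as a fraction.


Expanding 1/(1 - 96x) = sum_{k>=0} 96^k x^k, the series converges when |96x| < 1, i.e., |x| < 1/96.
So the radius of convergence is 1/96 = 1/96.

1/96


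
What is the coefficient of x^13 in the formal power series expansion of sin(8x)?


The Maclaurin series is sin(t) = sum_{k>=0} (-1)^k t^(2k+1) / (2k+1)!, so substituting t = 8x, only odd powers of x are nonzero, with coefficient of x^(2k+1) equal to (-1)^k 8^(2k+1) / (2k+1)!.
Write 13 = 2*6 + 1, giving the coefficient (-1)^6 * 8^13 / 13! = 549755813888/6227020800 = 536870912/6081075.

536870912/6081075


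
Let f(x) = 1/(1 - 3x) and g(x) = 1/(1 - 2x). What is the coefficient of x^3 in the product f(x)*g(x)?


The coefficient of x^n in f*g is the Cauchy product: sum_{k=0}^{n} a^k * b^(n-k).
With a=3, b=2, n=3:
sum_{k=0}^{3} 3^k * 2^(3-k)
= 65

65


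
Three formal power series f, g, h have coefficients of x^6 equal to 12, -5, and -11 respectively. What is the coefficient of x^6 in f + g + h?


Series addition is componentwise:
12 + -5 + -11
= -4

-4


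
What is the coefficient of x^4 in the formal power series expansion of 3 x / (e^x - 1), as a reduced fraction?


The exponential generating function for Bernoulli numbers is
x / (e^x - 1) = sum_{k>=0} B_k x^k / k!.
So the coefficient of x^4 in 3 x / (e^x - 1) is 3 B_4 / 4!.
Computing: B_4 = -1/30, 4! = 24, giving
3 * -1/30 / 24 = -1/240.

-1/240


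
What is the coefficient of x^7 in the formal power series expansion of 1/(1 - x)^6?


The expansion 1/(1 - x)^r = sum_{k>=0} C(k + r - 1, r - 1) x^k follows from the multiset / negative-binomial theorem (or from repeated differentiation of the geometric series).
For r = 6 and k = 7:
C(12, 5) = 479001600 / (120 * 5040) = 792.

792


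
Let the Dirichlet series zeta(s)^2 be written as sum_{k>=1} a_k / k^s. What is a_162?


The Dirichlet convolution of the constant function 1 with itself gives (1 * 1)(k) = sum_{d | k} 1 = d(k), the number of positive divisors of k.
Since zeta(s) = sum_{k>=1} 1/k^s, we have zeta(s)^2 = sum_{k>=1} d(k)/k^s, so a_k = d(k).
For k = 162: the divisors are 1, 2, 3, 6, 9, 18, 27, 54, 81, 162.
Count = 10.

10


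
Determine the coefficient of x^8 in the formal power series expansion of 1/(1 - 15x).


The geometric series identity gives 1/(1 - c x) = sum_{k>=0} c^k x^k, so the coefficient of x^k is c^k.
Here c = 15 and k = 8.
Computing: 15^8 = 2562890625

2562890625


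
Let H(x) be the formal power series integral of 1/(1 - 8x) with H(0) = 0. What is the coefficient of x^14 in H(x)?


1/(1 - 8x) = sum_{k>=0} 8^k x^k. Integrating termwise with H(0) = 0:
H(x) = sum_{k>=0} 8^k x^(k+1) / (k+1) = sum_{m>=1} 8^(m-1) x^m / m.
For m = 14: 8^13/14 = 549755813888/14 = 274877906944/7.

274877906944/7


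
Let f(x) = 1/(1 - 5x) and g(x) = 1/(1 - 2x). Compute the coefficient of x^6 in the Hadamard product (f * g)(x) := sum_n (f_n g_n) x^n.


f has coefficients f_k = 5^k and g has coefficients g_k = 2^k, so the Hadamard product has coefficient (f*g)_k = 5^k * 2^k = 10^k.
For k = 6: 10^6 = 1000000.

1000000


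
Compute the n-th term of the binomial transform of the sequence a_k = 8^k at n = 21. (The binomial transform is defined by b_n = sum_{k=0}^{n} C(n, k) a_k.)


With a_k = 8^k, b_n = sum_{k=0}^{n} C(n, k) 8^k = (1 + 8)^n by the binomial theorem.
For n = 21: (1 + 8)^21 = 9^21 = 109418989131512359209.

109418989131512359209


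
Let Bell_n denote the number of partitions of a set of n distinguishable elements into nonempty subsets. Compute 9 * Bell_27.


Bell_27 can be computed from the Bell triangle or from Dobinski's identity Bell_n = (1/e) * sum_{k>=0} k^n / k!.
Computing Bell_27 = 545717047936059989389.
Then 9 * 545717047936059989389 = 4911453431424539904501.

4911453431424539904501


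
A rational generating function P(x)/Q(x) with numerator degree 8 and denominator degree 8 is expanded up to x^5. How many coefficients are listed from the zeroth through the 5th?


Expanding up to x^5 gives the coefficients for x^0, x^1, ..., x^5.
That is 5 + 1 = 6 coefficients in total.

6


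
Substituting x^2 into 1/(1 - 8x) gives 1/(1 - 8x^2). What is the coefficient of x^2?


The coefficient of x^(2m) in 1/(1 - 8x^2) is 8^m.
With n = 2 = 2*1, the coefficient is 8^1 = 8.

8


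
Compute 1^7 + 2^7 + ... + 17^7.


This power sum has a closed form given by Faulhaber's formula
sum_{k=1}^{m} k^p = (1 / (p + 1)) * sum_{j=0}^{p} C(p + 1, j) B_j m^(p + 1 - j),
but for small m direct computation is fastest:
1 + 128 + 2187 + 16384 + 78125 + 279936 + 823543 + 2097152 + 4782969 + 10000000 + 19487171 + 35831808 + 62748517 + 105413504 + 170859375 + 268435456 + 410338673 = 1091194929.

1091194929


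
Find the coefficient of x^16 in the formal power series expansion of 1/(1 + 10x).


Write 1/(1 + c x) = 1/(1 - (-c) x) and apply the geometric-series identity
1/(1 - y) = sum_{k>=0} y^k to get 1/(1 + c x) = sum_{k>=0} (-c)^k x^k.
So the coefficient of x^k is (-c)^k = (-1)^k * c^k.
Here c = 10 and k = 16:
(-10)^16 = 1 * 10000000000000000 = 10000000000000000

10000000000000000


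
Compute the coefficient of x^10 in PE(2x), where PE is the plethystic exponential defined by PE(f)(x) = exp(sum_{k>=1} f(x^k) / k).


With f(x) = 2x, the exponent is sum_{k>=1} 2 x^k / k = 2 * (-ln(1 - x)). Exponentiating:
PE(2x) = exp(-2 ln(1 - x)) = 1/(1 - x)^2.
By the negative binomial expansion, [x^n] 1/(1 - x)^2 = C(n + 1, 1).
For n = 10: C(11, 1) = 11.

11


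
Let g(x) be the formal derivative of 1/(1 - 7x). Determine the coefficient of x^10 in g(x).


Differentiate termwise: d/dx sum_{k>=0} 7^k x^k = sum_{k>=1} k 7^k x^(k-1) = sum_{j>=0} (j+1) 7^(j+1) x^j.
Equivalently, d/dx [1/(1 - 7x)] = 7/(1 - 7x)^2.
For j = 10: 11 * 7^11 = 11 * 1977326743 = 21750594173.

21750594173


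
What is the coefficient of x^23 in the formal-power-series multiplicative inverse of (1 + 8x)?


The inverse is 1/(1 + 8x). Apply the geometric identity 1/(1 - y) = sum_{k>=0} y^k with y = -8x:
1/(1 + 8x) = sum_{k>=0} (-8)^k x^k.
So the coefficient of x^23 is (-8)^23 = -590295810358705651712.

-590295810358705651712


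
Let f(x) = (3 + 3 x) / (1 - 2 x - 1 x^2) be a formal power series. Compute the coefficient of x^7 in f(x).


Write f(x) = sum_{k>=0} a_k x^k. Multiplying both sides by 1 - 2 x - 1 x^2 gives
(1 - 2 x - 1 x^2) sum_{k>=0} a_k x^k = 3 + 3 x.
Matching coefficients:
 x^0: a_0 = 3
 x^1: a_1 - 2 a_0 = 3  =>  a_1 = 2*3 + 3 = 9
 x^k (k >= 2): a_k = 2 a_{k-1} + 1 a_{k-2}.
Iterating: a_2 = 21, a_3 = 51, a_4 = 123, a_5 = 297, a_6 = 717, a_7 = 1731.
So the coefficient of x^7 is 1731.

1731


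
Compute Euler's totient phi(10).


phi(n) counts integers in [1, n] coprime to n. Using the multiplicative formula phi(n) = n * prod_{p | n} (1 - 1/p):
10 = 2 * 5, so
phi(10) = 10 * (1 - 1/2) * (1 - 1/5) = 4.

4


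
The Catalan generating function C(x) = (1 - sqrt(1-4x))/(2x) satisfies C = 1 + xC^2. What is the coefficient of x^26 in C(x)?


Substituting x -> x scales the n-th coefficient by 1, so [x^26] C(x) = C_26.
C_26 = C(2*26, 26)/(27) = 495918532948104/27 = 18367353072152.
= 18367353072152.

18367353072152


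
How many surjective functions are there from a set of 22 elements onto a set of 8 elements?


By inclusion-exclusion on which target elements are missed, the number of surjections from an n-set onto a k-set is
surj(n, k) = sum_{j=0}^{k} (-1)^j C(k, j) (k - j)^n.
Equivalently surj(n, k) = k! * S(n, k), where S(n, k) is the Stirling number of the second kind.
For n = 22, k = 8:
S(22, 8) = 1142399079991620, so
surj = 8! * 1142399079991620 = 40320 * 1142399079991620 = 46061530905262118400.

46061530905262118400


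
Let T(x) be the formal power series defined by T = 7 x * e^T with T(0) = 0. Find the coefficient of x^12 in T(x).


Apply the Lagrange inversion formula: if T = 7 x * phi(T) with phi(t) = e^t, then
[x^n] T = 7^n * (1/n) [t^(n-1)] phi(t)^n = 7^n * (1/n) [t^(n-1)] e^(n t) = 7^n * (1/n) * n^(n-1) / (n-1)! = 7^n * n^(n-1) / n!.
When c = 1 this is the Cayley count of rooted labeled trees on n vertices, divided by n!.
For n = 12: 7^12 * 12^11 / 12! = 13841287201 * 743008370688/479001600 = 5904266017370112/275.

5904266017370112/275


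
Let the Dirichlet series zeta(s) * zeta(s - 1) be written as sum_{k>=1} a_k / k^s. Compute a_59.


Convolution gives a_k = sum_{d | k} d * 1 = sum_{d | k} d = sigma(k), the sum of positive divisors of k.
For k = 59, the divisors are 1, 59, so
sigma(59) = 1 + 59 = 60.

60
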